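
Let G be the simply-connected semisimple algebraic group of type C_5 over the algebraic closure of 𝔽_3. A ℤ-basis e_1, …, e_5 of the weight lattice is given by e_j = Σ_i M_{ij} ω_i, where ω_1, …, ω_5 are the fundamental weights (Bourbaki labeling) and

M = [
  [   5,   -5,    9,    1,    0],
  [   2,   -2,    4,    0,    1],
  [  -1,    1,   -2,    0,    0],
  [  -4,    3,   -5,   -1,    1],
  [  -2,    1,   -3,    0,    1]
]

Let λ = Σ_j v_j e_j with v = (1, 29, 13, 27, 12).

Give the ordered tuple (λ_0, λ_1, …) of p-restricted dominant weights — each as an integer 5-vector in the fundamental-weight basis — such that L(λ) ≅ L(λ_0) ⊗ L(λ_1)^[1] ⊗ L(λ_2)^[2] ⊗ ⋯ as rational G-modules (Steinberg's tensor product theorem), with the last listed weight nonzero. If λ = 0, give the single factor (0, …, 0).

Compute c_i = Σ_j M_{ij} v_j with v = (1, 29, 13, 27, 12):
  c_1 = 5*1 + -5*29 + 9*13 + 1*27 + 0*12 = 4
  c_2 = 2*1 + -2*29 + 4*13 + 0*27 + 1*12 = 8
  c_3 = -1*1 + 1*29 + -2*13 + 0*27 + 0*12 = 2
  c_4 = -4*1 + 3*29 + -5*13 + -1*27 + 1*12 = 3
  c_5 = -2*1 + 1*29 + -3*13 + 0*27 + 1*12 = 0
Expand coordinatewise in base 3:
  c_1 = 4 = 1·3^0 + 1·3^1
  c_2 = 8 = 2·3^0 + 2·3^1
  c_3 = 2 = 2·3^0
  c_4 = 3 = 0·3^0 + 1·3^1
  c_5 = 0
p-restricted factor λ_0 = (1, 2, 2, 0, 0)
p-restricted factor λ_1 = (1, 2, 0, 1, 0)

((1, 2, 2, 0, 0), (1, 2, 0, 1, 0))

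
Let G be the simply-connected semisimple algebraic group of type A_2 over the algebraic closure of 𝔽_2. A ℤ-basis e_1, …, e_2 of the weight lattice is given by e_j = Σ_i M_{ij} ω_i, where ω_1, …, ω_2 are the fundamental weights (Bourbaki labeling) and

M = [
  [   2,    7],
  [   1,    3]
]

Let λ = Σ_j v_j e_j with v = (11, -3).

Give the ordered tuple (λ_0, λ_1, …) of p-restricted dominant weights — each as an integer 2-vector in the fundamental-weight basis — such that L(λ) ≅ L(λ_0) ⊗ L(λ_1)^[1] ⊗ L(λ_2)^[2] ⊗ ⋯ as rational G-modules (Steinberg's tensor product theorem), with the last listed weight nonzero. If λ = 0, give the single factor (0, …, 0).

((1, 0), (0, 1))

Compute c_i = Σ_j M_{ij} v_j with v = (11, -3):
  c_1 = 2·11 + (7)·(-3) = 1
  c_2 = 1·11 + (3)·(-3) = 2
Expand coordinatewise in base 2:
  c_1 = 1 = 1·2^0
  c_2 = 2 = 0·2^0 + 1·2^1
p-restricted factor λ_0 = (1, 0)
p-restricted factor λ_1 = (0, 1)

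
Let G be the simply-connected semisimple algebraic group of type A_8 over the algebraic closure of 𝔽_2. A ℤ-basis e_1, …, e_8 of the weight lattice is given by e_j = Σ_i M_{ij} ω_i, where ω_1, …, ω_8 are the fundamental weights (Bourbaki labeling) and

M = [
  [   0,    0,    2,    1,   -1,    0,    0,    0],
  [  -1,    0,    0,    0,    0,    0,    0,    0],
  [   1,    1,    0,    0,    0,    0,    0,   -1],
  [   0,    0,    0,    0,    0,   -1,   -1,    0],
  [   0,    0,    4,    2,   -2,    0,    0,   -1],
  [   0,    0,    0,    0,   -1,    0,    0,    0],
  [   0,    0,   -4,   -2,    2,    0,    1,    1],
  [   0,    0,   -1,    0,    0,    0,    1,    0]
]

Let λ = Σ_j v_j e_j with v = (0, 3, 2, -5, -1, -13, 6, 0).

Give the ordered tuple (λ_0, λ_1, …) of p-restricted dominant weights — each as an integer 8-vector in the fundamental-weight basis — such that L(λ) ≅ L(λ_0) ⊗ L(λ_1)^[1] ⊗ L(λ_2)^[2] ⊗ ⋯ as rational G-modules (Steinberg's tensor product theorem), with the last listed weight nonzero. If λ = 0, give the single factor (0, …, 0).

Converting to the ω-basis (c_i = row i of M dotted with v = (0, 3, 2, -5, -1, -13, 6, 0)):
  c_1 = (0)·(0) + (0)·(3) + (2)·(2) + (1)·(-5) + (-1)·(-1) + (0)·(-13) + (0)·(6) + (0)·(0) = 0
  c_2 = (-1)·(0) + (0)·(3) + (0)·(2) + (0)·(-5) + (0)·(-1) + (0)·(-13) + (0)·(6) + (0)·(0) = 0
  c_3 = (1)·(0) + (1)·(3) + (0)·(2) + (0)·(-5) + (0)·(-1) + (0)·(-13) + (0)·(6) + (-1)·(0) = 3
  c_4 = (0)·(0) + (0)·(3) + (0)·(2) + (0)·(-5) + (0)·(-1) + (-1)·(-13) + (-1)·(6) + (0)·(0) = 7
  c_5 = (0)·(0) + (0)·(3) + (4)·(2) + (2)·(-5) + (-2)·(-1) + (0)·(-13) + (0)·(6) + (-1)·(0) = 0
  c_6 = (0)·(0) + (0)·(3) + (0)·(2) + (0)·(-5) + (-1)·(-1) + (0)·(-13) + (0)·(6) + (0)·(0) = 1
  c_7 = (0)·(0) + (0)·(3) + (-4)·(2) + (-2)·(-5) + (2)·(-1) + (0)·(-13) + (1)·(6) + (1)·(0) = 6
  c_8 = (0)·(0) + (0)·(3) + (-1)·(2) + (0)·(-5) + (0)·(-1) + (0)·(-13) + (1)·(6) + (0)·(0) = 4
Base-2 expansion of each c_i:
  c_1 = 0
  c_2 = 0
  c_3 = 3 = 1·2^0 + 1·2^1
  c_4 = 7 = 1·2^0 + 1·2^1 + 1·2^2
  c_5 = 0
  c_6 = 1 = 1·2^0
  c_7 = 6 = 0·2^0 + 1·2^1 + 1·2^2
  c_8 = 4 = 0·2^0 + 0·2^1 + 1·2^2
Factor λ_0 = (0, 0, 1, 1, 0, 1, 0, 0)
Factor λ_1 = (0, 0, 1, 1, 0, 0, 1, 0)
Factor λ_2 = (0, 0, 0, 1, 0, 0, 1, 1)

((0, 0, 1, 1, 0, 1, 0, 0), (0, 0, 1, 1, 0, 0, 1, 0), (0, 0, 0, 1, 0, 0, 1, 1))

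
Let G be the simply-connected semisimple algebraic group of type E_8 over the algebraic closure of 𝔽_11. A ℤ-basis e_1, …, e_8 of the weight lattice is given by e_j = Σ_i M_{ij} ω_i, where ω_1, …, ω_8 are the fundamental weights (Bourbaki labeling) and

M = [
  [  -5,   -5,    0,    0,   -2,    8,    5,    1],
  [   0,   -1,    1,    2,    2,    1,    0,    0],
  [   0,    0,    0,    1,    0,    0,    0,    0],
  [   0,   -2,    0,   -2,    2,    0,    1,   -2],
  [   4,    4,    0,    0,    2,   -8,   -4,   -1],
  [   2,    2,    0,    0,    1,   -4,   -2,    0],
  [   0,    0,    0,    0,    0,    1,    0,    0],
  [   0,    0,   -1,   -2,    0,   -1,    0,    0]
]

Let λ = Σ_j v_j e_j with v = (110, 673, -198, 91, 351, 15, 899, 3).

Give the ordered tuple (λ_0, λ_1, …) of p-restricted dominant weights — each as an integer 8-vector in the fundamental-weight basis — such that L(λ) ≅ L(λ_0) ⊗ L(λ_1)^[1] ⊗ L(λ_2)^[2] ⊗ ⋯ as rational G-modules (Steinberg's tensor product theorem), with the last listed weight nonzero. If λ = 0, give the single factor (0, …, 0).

Converting to the ω-basis (c_i = row i of M dotted with v = (110, 673, -198, 91, 351, 15, 899, 3)):
  c_1 = (-5)·(110) + (-5)·(673) + (0)·(-198) + (0)·(91) + (-2)·(351) + (8)·(15) + (5)·(899) + (1)·(3) = 1
  c_2 = (0)·(110) + (-1)·(673) + (1)·(-198) + (2)·(91) + (2)·(351) + (1)·(15) + (0)·(899) + (0)·(3) = 28
  c_3 = (0)·(110) + (0)·(673) + (0)·(-198) + (1)·(91) + (0)·(351) + (0)·(15) + (0)·(899) + (0)·(3) = 91
  c_4 = (0)·(110) + (-2)·(673) + (0)·(-198) + (-2)·(91) + (2)·(351) + (0)·(15) + (1)·(899) + (-2)·(3) = 67
  c_5 = (4)·(110) + (4)·(673) + (0)·(-198) + (0)·(91) + (2)·(351) + (-8)·(15) + (-4)·(899) + (-1)·(3) = 115
  c_6 = (2)·(110) + (2)·(673) + (0)·(-198) + (0)·(91) + (1)·(351) + (-4)·(15) + (-2)·(899) + (0)·(3) = 59
  c_7 = (0)·(110) + (0)·(673) + (0)·(-198) + (0)·(91) + (0)·(351) + (1)·(15) + (0)·(899) + (0)·(3) = 15
  c_8 = (0)·(110) + (0)·(673) + (-1)·(-198) + (-2)·(91) + (0)·(351) + (-1)·(15) + (0)·(899) + (0)·(3) = 1
Writing each c_i in base p = 11:
  c_1 = 1 = 1·11^0
  c_2 = 28 = 6·11^0 + 2·11^1
  c_3 = 91 = 3·11^0 + 8·11^1
  c_4 = 67 = 1·11^0 + 6·11^1
  c_5 = 115 = 5·11^0 + 10·11^1
  c_6 = 59 = 4·11^0 + 5·11^1
  c_7 = 15 = 4·11^0 + 1·11^1
  c_8 = 1 = 1·11^0
p-restricted factor λ_0 = (1, 6, 3, 1, 5, 4, 4, 1)
p-restricted factor λ_1 = (0, 2, 8, 6, 10, 5, 1, 0)

((1, 6, 3, 1, 5, 4, 4, 1), (0, 2, 8, 6, 10, 5, 1, 0))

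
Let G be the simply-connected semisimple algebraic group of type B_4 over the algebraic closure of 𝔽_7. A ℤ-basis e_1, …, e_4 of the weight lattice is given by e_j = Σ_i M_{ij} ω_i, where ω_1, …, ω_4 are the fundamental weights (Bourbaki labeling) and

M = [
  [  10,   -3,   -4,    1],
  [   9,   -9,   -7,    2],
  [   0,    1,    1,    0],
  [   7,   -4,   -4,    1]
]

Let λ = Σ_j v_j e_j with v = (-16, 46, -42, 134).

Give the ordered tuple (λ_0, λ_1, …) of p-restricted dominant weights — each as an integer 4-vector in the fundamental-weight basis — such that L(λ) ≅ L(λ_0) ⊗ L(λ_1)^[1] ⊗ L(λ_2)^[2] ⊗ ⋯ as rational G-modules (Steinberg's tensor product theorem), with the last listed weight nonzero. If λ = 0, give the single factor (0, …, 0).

Change of basis e → ω: c = M·v where v = (-16, 46, -42, 134):
  c_1 = (10)·(-16) + (-3)·(46) + (-4)·(-42) + (1)·(134) = 4
  c_2 = (9)·(-16) + (-9)·(46) + (-7)·(-42) + (2)·(134) = 4
  c_3 = (0)·(-16) + (1)·(46) + (1)·(-42) + (0)·(134) = 4
  c_4 = (7)·(-16) + (-4)·(46) + (-4)·(-42) + (1)·(134) = 6
p = 7; digits c_i = Σ_j d_{ij}·7^j, 0 ≤ d_{ij} < 7:
  c_1 = 4 = 4·7^0
  c_2 = 4 = 4·7^0
  c_3 = 4 = 4·7^0
  c_4 = 6 = 6·7^0
λ_0 = (4, 4, 4, 6)

((4, 4, 4, 6),)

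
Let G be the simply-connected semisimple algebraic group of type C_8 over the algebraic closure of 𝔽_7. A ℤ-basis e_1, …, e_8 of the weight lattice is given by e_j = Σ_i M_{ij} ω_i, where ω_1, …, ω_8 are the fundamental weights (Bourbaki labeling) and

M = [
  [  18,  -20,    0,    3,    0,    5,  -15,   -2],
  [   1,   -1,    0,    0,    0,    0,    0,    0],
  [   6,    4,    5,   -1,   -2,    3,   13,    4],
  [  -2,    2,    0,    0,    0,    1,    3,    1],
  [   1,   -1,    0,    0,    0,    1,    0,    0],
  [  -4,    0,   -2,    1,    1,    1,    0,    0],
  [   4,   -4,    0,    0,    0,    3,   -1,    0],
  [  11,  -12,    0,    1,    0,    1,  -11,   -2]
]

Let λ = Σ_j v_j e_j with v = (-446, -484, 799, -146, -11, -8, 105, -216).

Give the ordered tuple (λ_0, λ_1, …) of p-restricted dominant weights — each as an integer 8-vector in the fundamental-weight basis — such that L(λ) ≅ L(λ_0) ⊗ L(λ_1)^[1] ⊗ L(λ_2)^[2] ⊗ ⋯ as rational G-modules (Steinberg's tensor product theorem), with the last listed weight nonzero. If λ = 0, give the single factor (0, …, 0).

((3, 3, 0, 1, 2, 0, 2, 4), (4, 5, 4, 2, 4, 3, 3, 3))

In the fundamental-weight basis, λ has coordinates c = M·v (v = (-446, -484, 799, -146, -11, -8, 105, -216)):
  c_1 = 18*-446 + -20*-484 + 0*799 + 3*-146 + 0*-11 + 5*-8 + -15*105 + -2*-216 = 31
  c_2 = 1*-446 + -1*-484 + 0*799 + 0*-146 + 0*-11 + 0*-8 + 0*105 + 0*-216 = 38
  c_3 = 6*-446 + 4*-484 + 5*799 + -1*-146 + -2*-11 + 3*-8 + 13*105 + 4*-216 = 28
  c_4 = -2*-446 + 2*-484 + 0*799 + 0*-146 + 0*-11 + 1*-8 + 3*105 + 1*-216 = 15
  c_5 = 1*-446 + -1*-484 + 0*799 + 0*-146 + 0*-11 + 1*-8 + 0*105 + 0*-216 = 30
  c_6 = -4*-446 + 0*-484 + -2*799 + 1*-146 + 1*-11 + 1*-8 + 0*105 + 0*-216 = 21
  c_7 = 4*-446 + -4*-484 + 0*799 + 0*-146 + 0*-11 + 3*-8 + -1*105 + 0*-216 = 23
  c_8 = 11*-446 + -12*-484 + 0*799 + 1*-146 + 0*-11 + 1*-8 + -11*105 + -2*-216 = 25
p = 7; digits c_i = Σ_j d_{ij}·7^j, 0 ≤ d_{ij} < 7:
  c_1 = 31 = 3·7^0 + 4·7^1
  c_2 = 38 = 3·7^0 + 5·7^1
  c_3 = 28 = 0·7^0 + 4·7^1
  c_4 = 15 = 1·7^0 + 2·7^1
  c_5 = 30 = 2·7^0 + 4·7^1
  c_6 = 21 = 0·7^0 + 3·7^1
  c_7 = 23 = 2·7^0 + 3·7^1
  c_8 = 25 = 4·7^0 + 3·7^1
p-restricted factor λ_0 = (3, 3, 0, 1, 2, 0, 2, 4)
p-restricted factor λ_1 = (4, 5, 4, 2, 4, 3, 3, 3)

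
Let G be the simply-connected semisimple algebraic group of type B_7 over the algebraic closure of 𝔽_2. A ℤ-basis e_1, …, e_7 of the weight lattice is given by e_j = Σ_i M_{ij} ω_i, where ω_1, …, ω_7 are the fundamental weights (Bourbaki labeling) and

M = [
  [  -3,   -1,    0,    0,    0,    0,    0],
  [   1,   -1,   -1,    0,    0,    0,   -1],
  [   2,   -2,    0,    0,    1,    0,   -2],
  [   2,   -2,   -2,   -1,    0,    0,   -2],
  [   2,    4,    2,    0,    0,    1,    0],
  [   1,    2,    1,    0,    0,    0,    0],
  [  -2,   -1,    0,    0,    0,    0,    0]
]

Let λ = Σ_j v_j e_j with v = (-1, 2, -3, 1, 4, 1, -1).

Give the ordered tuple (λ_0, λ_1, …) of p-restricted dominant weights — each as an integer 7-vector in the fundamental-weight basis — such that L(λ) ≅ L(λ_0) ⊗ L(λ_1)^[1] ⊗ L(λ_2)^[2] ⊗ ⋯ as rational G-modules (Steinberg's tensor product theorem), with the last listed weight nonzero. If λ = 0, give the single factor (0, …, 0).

((1, 1, 0, 1, 1, 0, 0),)

Converting to the ω-basis (c_i = row i of M dotted with v = (-1, 2, -3, 1, 4, 1, -1)):
  c_1 = -3*-1 + -1*2 + 0*-3 + 0*1 + 0*4 + 0*1 + 0*-1 = 1
  c_2 = 1*-1 + -1*2 + -1*-3 + 0*1 + 0*4 + 0*1 + -1*-1 = 1
  c_3 = 2*-1 + -2*2 + 0*-3 + 0*1 + 1*4 + 0*1 + -2*-1 = 0
  c_4 = 2*-1 + -2*2 + -2*-3 + -1*1 + 0*4 + 0*1 + -2*-1 = 1
  c_5 = 2*-1 + 4*2 + 2*-3 + 0*1 + 0*4 + 1*1 + 0*-1 = 1
  c_6 = 1*-1 + 2*2 + 1*-3 + 0*1 + 0*4 + 0*1 + 0*-1 = 0
  c_7 = -2*-1 + -1*2 + 0*-3 + 0*1 + 0*4 + 0*1 + 0*-1 = 0
p = 2; digits c_i = Σ_j d_{ij}·2^j, 0 ≤ d_{ij} < 2:
  c_1 = 1 = 1·2^0
  c_2 = 1 = 1·2^0
  c_3 = 0
  c_4 = 1 = 1·2^0
  c_5 = 1 = 1·2^0
  c_6 = 0
  c_7 = 0
Factor λ_0 = (1, 1, 0, 1, 1, 0, 0)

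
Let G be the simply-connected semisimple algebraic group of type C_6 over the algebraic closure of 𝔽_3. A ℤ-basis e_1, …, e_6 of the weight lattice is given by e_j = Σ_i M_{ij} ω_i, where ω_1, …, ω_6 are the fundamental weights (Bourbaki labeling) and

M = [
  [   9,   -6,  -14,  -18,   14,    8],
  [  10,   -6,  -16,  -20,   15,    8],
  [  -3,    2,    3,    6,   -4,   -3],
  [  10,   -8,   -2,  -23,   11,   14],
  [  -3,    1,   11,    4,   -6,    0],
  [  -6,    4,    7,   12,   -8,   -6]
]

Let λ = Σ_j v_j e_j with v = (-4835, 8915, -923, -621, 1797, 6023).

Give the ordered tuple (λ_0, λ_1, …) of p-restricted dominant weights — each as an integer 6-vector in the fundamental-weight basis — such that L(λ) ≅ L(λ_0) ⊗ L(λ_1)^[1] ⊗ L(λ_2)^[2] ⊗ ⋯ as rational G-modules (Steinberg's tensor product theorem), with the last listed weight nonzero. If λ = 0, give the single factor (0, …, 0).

((2, 1, 1, 2, 1, 0), (1, 0, 2, 2, 0, 0), (0, 0, 1, 0, 0, 0), (1, 0, 0, 2, 0, 0), (2, 0, 1, 0, 0, 0), (1, 2, 2, 2, 0, 1))

Compute c_i = Σ_j M_{ij} v_j with v = (-4835, 8915, -923, -621, 1797, 6023):
  c_1 = 9*-4835 + -6*8915 + -14*-923 + -18*-621 + 14*1797 + 8*6023 = 437
  c_2 = 10*-4835 + -6*8915 + -16*-923 + -20*-621 + 15*1797 + 8*6023 = 487
  c_3 = -3*-4835 + 2*8915 + 3*-923 + 6*-621 + -4*1797 + -3*6023 = 583
  c_4 = 10*-4835 + -8*8915 + -2*-923 + -23*-621 + 11*1797 + 14*6023 = 548
  c_5 = -3*-4835 + 1*8915 + 11*-923 + 4*-621 + -6*1797 + 0*6023 = 1
  c_6 = -6*-4835 + 4*8915 + 7*-923 + 12*-621 + -8*1797 + -6*6023 = 243
Writing each c_i in base p = 3:
  c_1 = 437 = 2·3^0 + 1·3^1 + 0·3^2 + 1·3^3 + 2·3^4 + 1·3^5
  c_2 = 487 = 1·3^0 + 0·3^1 + 0·3^2 + 0·3^3 + 0·3^4 + 2·3^5
  c_3 = 583 = 1·3^0 + 2·3^1 + 1·3^2 + 0·3^3 + 1·3^4 + 2·3^5
  c_4 = 548 = 2·3^0 + 2·3^1 + 0·3^2 + 2·3^3 + 0·3^4 + 2·3^5
  c_5 = 1 = 1·3^0
  c_6 = 243 = 0·3^0 + 0·3^1 + 0·3^2 + 0·3^3 + 0·3^4 + 1·3^5
Factor λ_0 = (2, 1, 1, 2, 1, 0)
Factor λ_1 = (1, 0, 2, 2, 0, 0)
Factor λ_2 = (0, 0, 1, 0, 0, 0)
Factor λ_3 = (1, 0, 0, 2, 0, 0)
Factor λ_4 = (2, 0, 1, 0, 0, 0)
Factor λ_5 = (1, 2, 2, 2, 0, 1)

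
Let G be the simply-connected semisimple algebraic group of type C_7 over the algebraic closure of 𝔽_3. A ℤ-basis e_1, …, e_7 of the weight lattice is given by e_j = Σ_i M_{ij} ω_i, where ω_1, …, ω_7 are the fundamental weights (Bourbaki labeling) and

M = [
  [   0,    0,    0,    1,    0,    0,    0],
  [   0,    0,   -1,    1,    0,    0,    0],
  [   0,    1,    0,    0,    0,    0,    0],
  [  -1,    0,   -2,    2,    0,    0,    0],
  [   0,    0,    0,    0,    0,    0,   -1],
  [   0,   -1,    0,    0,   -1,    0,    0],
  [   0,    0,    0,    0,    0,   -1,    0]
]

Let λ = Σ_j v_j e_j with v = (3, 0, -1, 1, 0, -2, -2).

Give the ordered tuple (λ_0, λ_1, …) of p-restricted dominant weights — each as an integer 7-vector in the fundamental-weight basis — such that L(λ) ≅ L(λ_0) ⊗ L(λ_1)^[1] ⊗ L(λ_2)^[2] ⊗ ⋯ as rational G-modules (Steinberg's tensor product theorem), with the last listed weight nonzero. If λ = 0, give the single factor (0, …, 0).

In the fundamental-weight basis, λ has coordinates c = M·v (v = (3, 0, -1, 1, 0, -2, -2)):
  c_1 = (0)·(3) + (0)·(0) + (0)·(-1) + (1)·(1) + (0)·(0) + (0)·(-2) + (0)·(-2) = 1
  c_2 = (0)·(3) + (0)·(0) + (-1)·(-1) + (1)·(1) + (0)·(0) + (0)·(-2) + (0)·(-2) = 2
  c_3 = (0)·(3) + (1)·(0) + (0)·(-1) + (0)·(1) + (0)·(0) + (0)·(-2) + (0)·(-2) = 0
  c_4 = (-1)·(3) + (0)·(0) + (-2)·(-1) + (2)·(1) + (0)·(0) + (0)·(-2) + (0)·(-2) = 1
  c_5 = (0)·(3) + (0)·(0) + (0)·(-1) + (0)·(1) + (0)·(0) + (0)·(-2) + (-1)·(-2) = 2
  c_6 = (0)·(3) + (-1)·(0) + (0)·(-1) + (0)·(1) + (-1)·(0) + (0)·(-2) + (0)·(-2) = 0
  c_7 = (0)·(3) + (0)·(0) + (0)·(-1) + (0)·(1) + (0)·(0) + (-1)·(-2) + (0)·(-2) = 2
p = 3; digits c_i = Σ_j d_{ij}·3^j, 0 ≤ d_{ij} < 3:
  c_1 = 1 = 1·3^0
  c_2 = 2 = 2·3^0
  c_3 = 0
  c_4 = 1 = 1·3^0
  c_5 = 2 = 2·3^0
  c_6 = 0
  c_7 = 2 = 2·3^0
p-restricted factor λ_0 = (1, 2, 0, 1, 2, 0, 2)

((1, 2, 0, 1, 2, 0, 2),)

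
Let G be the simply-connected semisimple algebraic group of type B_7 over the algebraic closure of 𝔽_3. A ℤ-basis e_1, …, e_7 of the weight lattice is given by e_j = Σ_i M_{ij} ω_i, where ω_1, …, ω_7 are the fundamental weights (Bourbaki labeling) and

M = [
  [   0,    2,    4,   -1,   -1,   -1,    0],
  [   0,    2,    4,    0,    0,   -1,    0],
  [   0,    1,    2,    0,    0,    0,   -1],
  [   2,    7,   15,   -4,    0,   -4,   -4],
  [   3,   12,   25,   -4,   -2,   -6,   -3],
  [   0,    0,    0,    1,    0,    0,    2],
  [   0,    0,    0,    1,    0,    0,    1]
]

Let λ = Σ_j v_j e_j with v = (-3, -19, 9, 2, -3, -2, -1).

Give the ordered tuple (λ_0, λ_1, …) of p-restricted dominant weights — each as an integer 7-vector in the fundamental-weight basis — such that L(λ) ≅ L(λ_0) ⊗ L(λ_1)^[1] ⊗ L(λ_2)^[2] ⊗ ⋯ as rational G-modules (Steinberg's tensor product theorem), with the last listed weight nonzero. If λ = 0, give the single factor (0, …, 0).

((1, 0, 0, 0, 1, 0, 1),)

Change of basis e → ω: c = M·v where v = (-3, -19, 9, 2, -3, -2, -1):
  c_1 = (0)·(-3) + (2)·(-19) + (4)·(9) + (-1)·(2) + (-1)·(-3) + (-1)·(-2) + (0)·(-1) = 1
  c_2 = (0)·(-3) + (2)·(-19) + (4)·(9) + (0)·(2) + (0)·(-3) + (-1)·(-2) + (0)·(-1) = 0
  c_3 = (0)·(-3) + (1)·(-19) + (2)·(9) + (0)·(2) + (0)·(-3) + (0)·(-2) + (-1)·(-1) = 0
  c_4 = (2)·(-3) + (7)·(-19) + (15)·(9) + (-4)·(2) + (0)·(-3) + (-4)·(-2) + (-4)·(-1) = 0
  c_5 = (3)·(-3) + (12)·(-19) + (25)·(9) + (-4)·(2) + (-2)·(-3) + (-6)·(-2) + (-3)·(-1) = 1
  c_6 = (0)·(-3) + (0)·(-19) + (0)·(9) + (1)·(2) + (0)·(-3) + (0)·(-2) + (2)·(-1) = 0
  c_7 = (0)·(-3) + (0)·(-19) + (0)·(9) + (1)·(2) + (0)·(-3) + (0)·(-2) + (1)·(-1) = 1
Base-3 expansion of each c_i:
  c_1 = 1 = 1·3^0
  c_2 = 0
  c_3 = 0
  c_4 = 0
  c_5 = 1 = 1·3^0
  c_6 = 0
  c_7 = 1 = 1·3^0
p-restricted factor λ_0 = (1, 0, 0, 0, 1, 0, 1)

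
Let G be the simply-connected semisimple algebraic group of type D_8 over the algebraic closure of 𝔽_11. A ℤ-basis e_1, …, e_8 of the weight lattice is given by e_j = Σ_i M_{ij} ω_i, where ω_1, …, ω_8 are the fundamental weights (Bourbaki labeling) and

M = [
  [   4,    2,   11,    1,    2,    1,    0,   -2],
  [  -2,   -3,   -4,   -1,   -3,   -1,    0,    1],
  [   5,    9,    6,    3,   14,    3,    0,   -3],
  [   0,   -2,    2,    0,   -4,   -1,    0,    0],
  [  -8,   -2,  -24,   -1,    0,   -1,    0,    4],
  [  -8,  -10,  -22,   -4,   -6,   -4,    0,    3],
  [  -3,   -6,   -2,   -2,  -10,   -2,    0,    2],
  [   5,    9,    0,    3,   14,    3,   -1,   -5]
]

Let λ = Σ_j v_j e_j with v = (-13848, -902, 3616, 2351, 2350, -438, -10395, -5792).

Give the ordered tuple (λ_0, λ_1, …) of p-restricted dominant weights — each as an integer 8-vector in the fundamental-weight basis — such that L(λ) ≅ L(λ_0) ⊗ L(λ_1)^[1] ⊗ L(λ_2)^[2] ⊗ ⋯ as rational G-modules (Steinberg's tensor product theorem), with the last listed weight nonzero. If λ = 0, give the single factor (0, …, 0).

Change of basis e → ω: c = M·v where v = (-13848, -902, 3616, 2351, 2350, -438, -10395, -5792):
  c_1 = (4)·(-13848) + (2)·(-902) + (11)·(3616) + (1)·(2351) + (2)·(2350) + (1)·(-438) + (0)·(-10395) + (-2)·(-5792) = 777
  c_2 = (-2)·(-13848) + (-3)·(-902) + (-4)·(3616) + (-1)·(2351) + (-3)·(2350) + (-1)·(-438) + (0)·(-10395) + (1)·(-5792) = 1183
  c_3 = (5)·(-13848) + (9)·(-902) + (6)·(3616) + (3)·(2351) + (14)·(2350) + (3)·(-438) + (0)·(-10395) + (-3)·(-5792) = 353
  c_4 = (0)·(-13848) + (-2)·(-902) + (2)·(3616) + (0)·(2351) + (-4)·(2350) + (-1)·(-438) + (0)·(-10395) + (0)·(-5792) = 74
  c_5 = (-8)·(-13848) + (-2)·(-902) + (-24)·(3616) + (-1)·(2351) + (0)·(2350) + (-1)·(-438) + (0)·(-10395) + (4)·(-5792) = 723
  c_6 = (-8)·(-13848) + (-10)·(-902) + (-22)·(3616) + (-4)·(2351) + (-6)·(2350) + (-4)·(-438) + (0)·(-10395) + (3)·(-5792) = 1124
  c_7 = (-3)·(-13848) + (-6)·(-902) + (-2)·(3616) + (-2)·(2351) + (-10)·(2350) + (-2)·(-438) + (0)·(-10395) + (2)·(-5792) = 814
  c_8 = (5)·(-13848) + (9)·(-902) + (0)·(3616) + (3)·(2351) + (14)·(2350) + (3)·(-438) + (-1)·(-10395) + (-5)·(-5792) = 636
p = 11; digits c_i = Σ_j d_{ij}·11^j, 0 ≤ d_{ij} < 11:
  c_1 = 777 = 7·11^0 + 4·11^1 + 6·11^2
  c_2 = 1183 = 6·11^0 + 8·11^1 + 9·11^2
  c_3 = 353 = 1·11^0 + 10·11^1 + 2·11^2
  c_4 = 74 = 8·11^0 + 6·11^1
  c_5 = 723 = 8·11^0 + 10·11^1 + 5·11^2
  c_6 = 1124 = 2·11^0 + 3·11^1 + 9·11^2
  c_7 = 814 = 0·11^0 + 8·11^1 + 6·11^2
  c_8 = 636 = 9·11^0 + 2·11^1 + 5·11^2
Factor λ_0 = (7, 6, 1, 8, 8, 2, 0, 9)
Factor λ_1 = (4, 8, 10, 6, 10, 3, 8, 2)
Factor λ_2 = (6, 9, 2, 0, 5, 9, 6, 5)

((7, 6, 1, 8, 8, 2, 0, 9), (4, 8, 10, 6, 10, 3, 8, 2), (6, 9, 2, 0, 5, 9, 6, 5))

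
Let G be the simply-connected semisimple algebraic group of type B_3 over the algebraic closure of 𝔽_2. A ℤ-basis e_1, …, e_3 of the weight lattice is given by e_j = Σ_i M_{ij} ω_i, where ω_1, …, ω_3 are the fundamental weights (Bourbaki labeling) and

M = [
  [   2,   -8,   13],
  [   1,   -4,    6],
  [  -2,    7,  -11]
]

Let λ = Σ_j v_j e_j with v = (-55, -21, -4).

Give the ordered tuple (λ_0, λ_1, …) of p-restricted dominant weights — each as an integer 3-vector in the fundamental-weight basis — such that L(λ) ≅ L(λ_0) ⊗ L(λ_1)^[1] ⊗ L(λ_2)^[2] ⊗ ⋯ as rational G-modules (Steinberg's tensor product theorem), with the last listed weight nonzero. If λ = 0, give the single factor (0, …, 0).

((0, 1, 1), (1, 0, 1), (1, 1, 1))

Change of basis e → ω: c = M·v where v = (-55, -21, -4):
  c_1 = (2)·(-55) + (-8)·(-21) + (13)·(-4) = 6
  c_2 = (1)·(-55) + (-4)·(-21) + (6)·(-4) = 5
  c_3 = (-2)·(-55) + (7)·(-21) + (-11)·(-4) = 7
p = 2; digits c_i = Σ_j d_{ij}·2^j, 0 ≤ d_{ij} < 2:
  c_1 = 6 = 0·2^0 + 1·2^1 + 1·2^2
  c_2 = 5 = 1·2^0 + 0·2^1 + 1·2^2
  c_3 = 7 = 1·2^0 + 1·2^1 + 1·2^2
λ_0 = (0, 1, 1)
λ_1 = (1, 0, 1)
λ_2 = (1, 1, 1)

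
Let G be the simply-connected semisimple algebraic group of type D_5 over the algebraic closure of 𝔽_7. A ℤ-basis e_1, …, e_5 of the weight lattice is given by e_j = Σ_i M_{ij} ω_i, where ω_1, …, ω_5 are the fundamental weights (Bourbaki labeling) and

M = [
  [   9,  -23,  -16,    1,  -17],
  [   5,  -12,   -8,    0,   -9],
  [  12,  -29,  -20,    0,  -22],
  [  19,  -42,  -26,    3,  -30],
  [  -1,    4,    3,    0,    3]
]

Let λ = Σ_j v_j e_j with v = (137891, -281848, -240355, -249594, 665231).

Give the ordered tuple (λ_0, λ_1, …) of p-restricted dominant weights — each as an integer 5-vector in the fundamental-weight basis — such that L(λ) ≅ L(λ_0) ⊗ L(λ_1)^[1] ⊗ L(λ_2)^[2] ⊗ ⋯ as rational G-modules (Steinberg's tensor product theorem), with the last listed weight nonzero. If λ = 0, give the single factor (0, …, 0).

Compute c_i = Σ_j M_{ij} v_j with v = (137891, -281848, -240355, -249594, 665231):
  c_1 = (9)·(137891) + (-23)·(-281848) + (-16)·(-240355) + (1)·(-249594) + (-17)·(665231) = 10682
  c_2 = (5)·(137891) + (-12)·(-281848) + (-8)·(-240355) + (0)·(-249594) + (-9)·(665231) = 7392
  c_3 = (12)·(137891) + (-29)·(-281848) + (-20)·(-240355) + (0)·(-249594) + (-22)·(665231) = 302
  c_4 = (19)·(137891) + (-42)·(-281848) + (-26)·(-240355) + (3)·(-249594) + (-30)·(665231) = 1063
  c_5 = (-1)·(137891) + (4)·(-281848) + (3)·(-240355) + (0)·(-249594) + (3)·(665231) = 9345
Expand coordinatewise in base 7:
  c_1 = 10682 = 0·7^0 + 0·7^1 + 1·7^2 + 3·7^3 + 4·7^4
  c_2 = 7392 = 0·7^0 + 6·7^1 + 3·7^2 + 0·7^3 + 3·7^4
  c_3 = 302 = 1·7^0 + 1·7^1 + 6·7^2
  c_4 = 1063 = 6·7^0 + 4·7^1 + 0·7^2 + 3·7^3
  c_5 = 9345 = 0·7^0 + 5·7^1 + 1·7^2 + 6·7^3 + 3·7^4
p-restricted factor λ_0 = (0, 0, 1, 6, 0)
p-restricted factor λ_1 = (0, 6, 1, 4, 5)
p-restricted factor λ_2 = (1, 3, 6, 0, 1)
p-restricted factor λ_3 = (3, 0, 0, 3, 6)
p-restricted factor λ_4 = (4, 3, 0, 0, 3)

((0, 0, 1, 6, 0), (0, 6, 1, 4, 5), (1, 3, 6, 0, 1), (3, 0, 0, 3, 6), (4, 3, 0, 0, 3))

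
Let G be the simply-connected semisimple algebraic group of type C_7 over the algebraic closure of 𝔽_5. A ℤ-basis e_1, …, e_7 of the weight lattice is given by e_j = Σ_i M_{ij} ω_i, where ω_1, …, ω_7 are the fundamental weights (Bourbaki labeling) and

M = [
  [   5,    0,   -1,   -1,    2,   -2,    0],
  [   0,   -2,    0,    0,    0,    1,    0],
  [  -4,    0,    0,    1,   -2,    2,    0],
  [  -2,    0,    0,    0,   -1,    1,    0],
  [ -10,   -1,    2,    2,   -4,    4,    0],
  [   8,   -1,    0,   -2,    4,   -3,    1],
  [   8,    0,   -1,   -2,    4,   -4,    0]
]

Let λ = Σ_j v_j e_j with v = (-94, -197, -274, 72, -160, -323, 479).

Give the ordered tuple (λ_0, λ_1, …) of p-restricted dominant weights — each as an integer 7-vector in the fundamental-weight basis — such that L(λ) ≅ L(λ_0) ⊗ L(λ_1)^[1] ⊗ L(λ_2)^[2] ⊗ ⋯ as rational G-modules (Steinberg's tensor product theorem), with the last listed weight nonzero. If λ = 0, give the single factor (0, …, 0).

Converting to the ω-basis (c_i = row i of M dotted with v = (-94, -197, -274, 72, -160, -323, 479)):
  c_1 = 5*-94 + 0*-197 + -1*-274 + -1*72 + 2*-160 + -2*-323 + 0*479 = 58
  c_2 = 0*-94 + -2*-197 + 0*-274 + 0*72 + 0*-160 + 1*-323 + 0*479 = 71
  c_3 = -4*-94 + 0*-197 + 0*-274 + 1*72 + -2*-160 + 2*-323 + 0*479 = 122
  c_4 = -2*-94 + 0*-197 + 0*-274 + 0*72 + -1*-160 + 1*-323 + 0*479 = 25
  c_5 = -10*-94 + -1*-197 + 2*-274 + 2*72 + -4*-160 + 4*-323 + 0*479 = 81
  c_6 = 8*-94 + -1*-197 + 0*-274 + -2*72 + 4*-160 + -3*-323 + 1*479 = 109
  c_7 = 8*-94 + 0*-197 + -1*-274 + -2*72 + 4*-160 + -4*-323 + 0*479 = 30
p = 5; digits c_i = Σ_j d_{ij}·5^j, 0 ≤ d_{ij} < 5:
  c_1 = 58 = 3·5^0 + 1·5^1 + 2·5^2
  c_2 = 71 = 1·5^0 + 4·5^1 + 2·5^2
  c_3 = 122 = 2·5^0 + 4·5^1 + 4·5^2
  c_4 = 25 = 0·5^0 + 0·5^1 + 1·5^2
  c_5 = 81 = 1·5^0 + 1·5^1 + 3·5^2
  c_6 = 109 = 4·5^0 + 1·5^1 + 4·5^2
  c_7 = 30 = 0·5^0 + 1·5^1 + 1·5^2
λ_0 = (3, 1, 2, 0, 1, 4, 0)
λ_1 = (1, 4, 4, 0, 1, 1, 1)
λ_2 = (2, 2, 4, 1, 3, 4, 1)

((3, 1, 2, 0, 1, 4, 0), (1, 4, 4, 0, 1, 1, 1), (2, 2, 4, 1, 3, 4, 1))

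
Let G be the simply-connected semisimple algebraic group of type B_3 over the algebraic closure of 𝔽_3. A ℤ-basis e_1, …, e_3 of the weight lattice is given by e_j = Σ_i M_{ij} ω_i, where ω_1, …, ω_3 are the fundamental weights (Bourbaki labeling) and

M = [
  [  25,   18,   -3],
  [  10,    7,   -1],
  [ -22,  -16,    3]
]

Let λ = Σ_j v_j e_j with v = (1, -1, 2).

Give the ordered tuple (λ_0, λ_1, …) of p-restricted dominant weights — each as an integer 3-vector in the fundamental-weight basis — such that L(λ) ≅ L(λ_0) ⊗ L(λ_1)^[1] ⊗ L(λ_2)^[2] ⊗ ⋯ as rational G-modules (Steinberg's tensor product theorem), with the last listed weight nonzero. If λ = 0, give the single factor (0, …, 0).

In the fundamental-weight basis, λ has coordinates c = M·v (v = (1, -1, 2)):
  c_1 = 25*1 + 18*-1 + -3*2 = 1
  c_2 = 10*1 + 7*-1 + -1*2 = 1
  c_3 = -22*1 + -16*-1 + 3*2 = 0
Writing each c_i in base p = 3:
  c_1 = 1 = 1·3^0
  c_2 = 1 = 1·3^0
  c_3 = 0
λ_0 = (1, 1, 0)

((1, 1, 0),)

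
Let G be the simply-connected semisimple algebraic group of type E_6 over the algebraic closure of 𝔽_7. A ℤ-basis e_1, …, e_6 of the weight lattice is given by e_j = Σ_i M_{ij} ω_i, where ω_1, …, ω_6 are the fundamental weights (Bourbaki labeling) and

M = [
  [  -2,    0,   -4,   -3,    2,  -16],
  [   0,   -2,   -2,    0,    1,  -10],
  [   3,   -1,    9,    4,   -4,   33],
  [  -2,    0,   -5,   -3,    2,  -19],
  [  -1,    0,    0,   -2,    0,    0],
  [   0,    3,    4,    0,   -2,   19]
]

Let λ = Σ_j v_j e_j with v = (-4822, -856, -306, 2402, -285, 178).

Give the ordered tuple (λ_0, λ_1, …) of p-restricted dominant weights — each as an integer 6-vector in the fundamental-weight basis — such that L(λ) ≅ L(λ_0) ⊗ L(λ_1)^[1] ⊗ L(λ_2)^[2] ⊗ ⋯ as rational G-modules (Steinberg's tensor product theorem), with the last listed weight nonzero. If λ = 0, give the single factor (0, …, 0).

Change of basis e → ω: c = M·v where v = (-4822, -856, -306, 2402, -285, 178):
  c_1 = (-2)·(-4822) + (0)·(-856) + (-4)·(-306) + (-3)·(2402) + (2)·(-285) + (-16)·(178) = 244
  c_2 = (0)·(-4822) + (-2)·(-856) + (-2)·(-306) + (0)·(2402) + (1)·(-285) + (-10)·(178) = 259
  c_3 = (3)·(-4822) + (-1)·(-856) + (9)·(-306) + (4)·(2402) + (-4)·(-285) + (33)·(178) = 258
  c_4 = (-2)·(-4822) + (0)·(-856) + (-5)·(-306) + (-3)·(2402) + (2)·(-285) + (-19)·(178) = 16
  c_5 = (-1)·(-4822) + (0)·(-856) + (0)·(-306) + (-2)·(2402) + (0)·(-285) + (0)·(178) = 18
  c_6 = (0)·(-4822) + (3)·(-856) + (4)·(-306) + (0)·(2402) + (-2)·(-285) + (19)·(178) = 160
Writing each c_i in base p = 7:
  c_1 = 244 = 6·7^0 + 6·7^1 + 4·7^2
  c_2 = 259 = 0·7^0 + 2·7^1 + 5·7^2
  c_3 = 258 = 6·7^0 + 1·7^1 + 5·7^2
  c_4 = 16 = 2·7^0 + 2·7^1
  c_5 = 18 = 4·7^0 + 2·7^1
  c_6 = 160 = 6·7^0 + 1·7^1 + 3·7^2
Factor λ_0 = (6, 0, 6, 2, 4, 6)
Factor λ_1 = (6, 2, 1, 2, 2, 1)
Factor λ_2 = (4, 5, 5, 0, 0, 3)

((6, 0, 6, 2, 4, 6), (6, 2, 1, 2, 2, 1), (4, 5, 5, 0, 0, 3))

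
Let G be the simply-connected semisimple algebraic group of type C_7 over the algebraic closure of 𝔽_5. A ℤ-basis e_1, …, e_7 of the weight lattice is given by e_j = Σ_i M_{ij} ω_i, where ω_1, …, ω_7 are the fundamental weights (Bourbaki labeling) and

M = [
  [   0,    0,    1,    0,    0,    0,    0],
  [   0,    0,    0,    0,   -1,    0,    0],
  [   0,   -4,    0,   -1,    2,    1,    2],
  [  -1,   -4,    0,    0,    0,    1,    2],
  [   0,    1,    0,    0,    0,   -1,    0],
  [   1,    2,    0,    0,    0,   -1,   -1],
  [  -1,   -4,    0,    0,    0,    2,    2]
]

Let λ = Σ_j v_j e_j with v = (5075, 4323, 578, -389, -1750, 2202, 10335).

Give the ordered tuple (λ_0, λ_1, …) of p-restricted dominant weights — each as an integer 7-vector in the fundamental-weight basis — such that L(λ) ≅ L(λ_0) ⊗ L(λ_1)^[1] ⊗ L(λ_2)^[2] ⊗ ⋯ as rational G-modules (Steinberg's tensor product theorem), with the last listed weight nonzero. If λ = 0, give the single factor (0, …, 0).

Change of basis e → ω: c = M·v where v = (5075, 4323, 578, -389, -1750, 2202, 10335):
  c_1 = 0*5075 + 0*4323 + 1*578 + 0*-389 + 0*-1750 + 0*2202 + 0*10335 = 578
  c_2 = 0*5075 + 0*4323 + 0*578 + 0*-389 + -1*-1750 + 0*2202 + 0*10335 = 1750
  c_3 = 0*5075 + -4*4323 + 0*578 + -1*-389 + 2*-1750 + 1*2202 + 2*10335 = 2469
  c_4 = -1*5075 + -4*4323 + 0*578 + 0*-389 + 0*-1750 + 1*2202 + 2*10335 = 505
  c_5 = 0*5075 + 1*4323 + 0*578 + 0*-389 + 0*-1750 + -1*2202 + 0*10335 = 2121
  c_6 = 1*5075 + 2*4323 + 0*578 + 0*-389 + 0*-1750 + -1*2202 + -1*10335 = 1184
  c_7 = -1*5075 + -4*4323 + 0*578 + 0*-389 + 0*-1750 + 2*2202 + 2*10335 = 2707
Writing each c_i in base p = 5:
  c_1 = 578 = 3·5^0 + 0·5^1 + 3·5^2 + 4·5^3
  c_2 = 1750 = 0·5^0 + 0·5^1 + 0·5^2 + 4·5^3 + 2·5^4
  c_3 = 2469 = 4·5^0 + 3·5^1 + 3·5^2 + 4·5^3 + 3·5^4
  c_4 = 505 = 0·5^0 + 1·5^1 + 0·5^2 + 4·5^3
  c_5 = 2121 = 1·5^0 + 4·5^1 + 4·5^2 + 1·5^3 + 3·5^4
  c_6 = 1184 = 4·5^0 + 1·5^1 + 2·5^2 + 4·5^3 + 1·5^4
  c_7 = 2707 = 2·5^0 + 1·5^1 + 3·5^2 + 1·5^3 + 4·5^4
Factor λ_0 = (3, 0, 4, 0, 1, 4, 2)
Factor λ_1 = (0, 0, 3, 1, 4, 1, 1)
Factor λ_2 = (3, 0, 3, 0, 4, 2, 3)
Factor λ_3 = (4, 4, 4, 4, 1, 4, 1)
Factor λ_4 = (0, 2, 3, 0, 3, 1, 4)

((3, 0, 4, 0, 1, 4, 2), (0, 0, 3, 1, 4, 1, 1), (3, 0, 3, 0, 4, 2, 3), (4, 4, 4, 4, 1, 4, 1), (0, 2, 3, 0, 3, 1, 4))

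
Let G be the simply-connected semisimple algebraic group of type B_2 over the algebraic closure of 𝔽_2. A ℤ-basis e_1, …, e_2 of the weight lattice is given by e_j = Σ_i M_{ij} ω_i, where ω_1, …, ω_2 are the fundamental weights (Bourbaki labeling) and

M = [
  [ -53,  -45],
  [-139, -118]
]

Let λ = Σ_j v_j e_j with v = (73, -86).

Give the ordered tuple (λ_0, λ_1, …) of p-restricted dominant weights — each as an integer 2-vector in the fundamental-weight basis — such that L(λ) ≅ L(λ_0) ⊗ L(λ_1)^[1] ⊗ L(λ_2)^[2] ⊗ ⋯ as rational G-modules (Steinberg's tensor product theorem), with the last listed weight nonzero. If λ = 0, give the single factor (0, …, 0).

Converting to the ω-basis (c_i = row i of M dotted with v = (73, -86)):
  c_1 = (-53)·(73) + (-45)·(-86) = 1
  c_2 = (-139)·(73) + (-118)·(-86) = 1
Base-2 expansion of each c_i:
  c_1 = 1 = 1·2^0
  c_2 = 1 = 1·2^0
Factor λ_0 = (1, 1)

((1, 1),)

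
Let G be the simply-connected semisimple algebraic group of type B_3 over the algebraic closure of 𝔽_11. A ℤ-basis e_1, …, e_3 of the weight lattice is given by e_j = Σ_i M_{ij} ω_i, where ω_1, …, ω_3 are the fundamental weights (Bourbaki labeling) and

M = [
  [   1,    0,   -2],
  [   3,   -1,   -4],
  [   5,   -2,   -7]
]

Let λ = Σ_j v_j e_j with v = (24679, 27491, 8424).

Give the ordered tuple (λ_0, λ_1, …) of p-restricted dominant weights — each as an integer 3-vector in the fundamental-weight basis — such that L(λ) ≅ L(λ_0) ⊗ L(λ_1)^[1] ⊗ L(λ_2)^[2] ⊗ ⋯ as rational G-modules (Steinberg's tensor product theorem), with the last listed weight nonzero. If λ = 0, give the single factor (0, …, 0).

ω-coordinates c = M·v, v = (24679, 27491, 8424):
  c_1 = 1*24679 + 0*27491 + -2*8424 = 7831
  c_2 = 3*24679 + -1*27491 + -4*8424 = 12850
  c_3 = 5*24679 + -2*27491 + -7*8424 = 9445
Base-11 expansion of each c_i:
  c_1 = 7831 = 10·11^0 + 7·11^1 + 9·11^2 + 5·11^3
  c_2 = 12850 = 2·11^0 + 2·11^1 + 7·11^2 + 9·11^3
  c_3 = 9445 = 7·11^0 + 0·11^1 + 1·11^2 + 7·11^3
λ_0 = (10, 2, 7)
λ_1 = (7, 2, 0)
λ_2 = (9, 7, 1)
λ_3 = (5, 9, 7)

((10, 2, 7), (7, 2, 0), (9, 7, 1), (5, 9, 7))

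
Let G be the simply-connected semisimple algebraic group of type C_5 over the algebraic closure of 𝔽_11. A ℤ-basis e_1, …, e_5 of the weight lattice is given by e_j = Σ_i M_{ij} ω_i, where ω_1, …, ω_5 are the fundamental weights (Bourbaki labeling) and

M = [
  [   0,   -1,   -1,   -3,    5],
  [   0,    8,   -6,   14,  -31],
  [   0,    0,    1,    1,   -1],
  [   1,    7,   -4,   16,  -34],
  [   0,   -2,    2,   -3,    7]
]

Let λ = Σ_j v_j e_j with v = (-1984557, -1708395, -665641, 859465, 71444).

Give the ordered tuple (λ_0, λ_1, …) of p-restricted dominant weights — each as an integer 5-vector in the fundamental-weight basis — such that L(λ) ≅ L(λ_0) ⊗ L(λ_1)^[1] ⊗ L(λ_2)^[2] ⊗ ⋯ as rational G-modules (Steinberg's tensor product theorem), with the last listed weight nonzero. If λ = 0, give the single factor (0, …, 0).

In the fundamental-weight basis, λ has coordinates c = M·v (v = (-1984557, -1708395, -665641, 859465, 71444)):
  c_1 = (0)·(-1984557) + (-1)·(-1708395) + (-1)·(-665641) + (-3)·(859465) + 5·71444 = 152861
  c_2 = (0)·(-1984557) + (8)·(-1708395) + (-6)·(-665641) + 14·859465 + (-31)·(71444) = 144432
  c_3 = (0)·(-1984557) + (0)·(-1708395) + (1)·(-665641) + 1·859465 + (-1)·(71444) = 122380
  c_4 = (1)·(-1984557) + (7)·(-1708395) + (-4)·(-665641) + 16·859465 + (-34)·(71444) = 41586
  c_5 = (0)·(-1984557) + (-2)·(-1708395) + (2)·(-665641) + (-3)·(859465) + 7·71444 = 7221
Base-11 expansion of each c_i:
  c_1 = 152861 = 5·11^0 + 3·11^1 + 9·11^2 + 4·11^3 + 10·11^4
  c_2 = 144432 = 2·11^0 + 7·11^1 + 5·11^2 + 9·11^3 + 9·11^4
  c_3 = 122380 = 5·11^0 + 4·11^1 + 10·11^2 + 3·11^3 + 8·11^4
  c_4 = 41586 = 6·11^0 + 7·11^1 + 2·11^2 + 9·11^3 + 2·11^4
  c_5 = 7221 = 5·11^0 + 7·11^1 + 4·11^2 + 5·11^3
λ_0 = (5, 2, 5, 6, 5)
λ_1 = (3, 7, 4, 7, 7)
λ_2 = (9, 5, 10, 2, 4)
λ_3 = (4, 9, 3, 9, 5)
λ_4 = (10, 9, 8, 2, 0)

((5, 2, 5, 6, 5), (3, 7, 4, 7, 7), (9, 5, 10, 2, 4), (4, 9, 3, 9, 5), (10, 9, 8, 2, 0))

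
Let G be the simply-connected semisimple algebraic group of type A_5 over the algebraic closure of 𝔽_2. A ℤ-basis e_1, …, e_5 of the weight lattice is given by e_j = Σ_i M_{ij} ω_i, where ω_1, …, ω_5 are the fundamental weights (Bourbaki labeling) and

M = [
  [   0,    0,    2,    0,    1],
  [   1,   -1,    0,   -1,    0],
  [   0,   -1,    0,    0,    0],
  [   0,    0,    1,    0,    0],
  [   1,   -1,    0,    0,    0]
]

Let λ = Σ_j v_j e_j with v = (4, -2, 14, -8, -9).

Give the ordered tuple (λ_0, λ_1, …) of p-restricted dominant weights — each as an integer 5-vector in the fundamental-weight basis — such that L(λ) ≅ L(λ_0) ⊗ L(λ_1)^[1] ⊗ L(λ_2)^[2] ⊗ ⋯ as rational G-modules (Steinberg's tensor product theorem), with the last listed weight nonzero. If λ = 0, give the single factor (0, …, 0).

Compute c_i = Σ_j M_{ij} v_j with v = (4, -2, 14, -8, -9):
  c_1 = 0*4 + 0*-2 + 2*14 + 0*-8 + 1*-9 = 19
  c_2 = 1*4 + -1*-2 + 0*14 + -1*-8 + 0*-9 = 14
  c_3 = 0*4 + -1*-2 + 0*14 + 0*-8 + 0*-9 = 2
  c_4 = 0*4 + 0*-2 + 1*14 + 0*-8 + 0*-9 = 14
  c_5 = 1*4 + -1*-2 + 0*14 + 0*-8 + 0*-9 = 6
Writing each c_i in base p = 2:
  c_1 = 19 = 1·2^0 + 1·2^1 + 0·2^2 + 0·2^3 + 1·2^4
  c_2 = 14 = 0·2^0 + 1·2^1 + 1·2^2 + 1·2^3
  c_3 = 2 = 0·2^0 + 1·2^1
  c_4 = 14 = 0·2^0 + 1·2^1 + 1·2^2 + 1·2^3
  c_5 = 6 = 0·2^0 + 1·2^1 + 1·2^2
λ_0 = (1, 0, 0, 0, 0)
λ_1 = (1, 1, 1, 1, 1)
λ_2 = (0, 1, 0, 1, 1)
λ_3 = (0, 1, 0, 1, 0)
λ_4 = (1, 0, 0, 0, 0)

((1, 0, 0, 0, 0), (1, 1, 1, 1, 1), (0, 1, 0, 1, 1), (0, 1, 0, 1, 0), (1, 0, 0, 0, 0))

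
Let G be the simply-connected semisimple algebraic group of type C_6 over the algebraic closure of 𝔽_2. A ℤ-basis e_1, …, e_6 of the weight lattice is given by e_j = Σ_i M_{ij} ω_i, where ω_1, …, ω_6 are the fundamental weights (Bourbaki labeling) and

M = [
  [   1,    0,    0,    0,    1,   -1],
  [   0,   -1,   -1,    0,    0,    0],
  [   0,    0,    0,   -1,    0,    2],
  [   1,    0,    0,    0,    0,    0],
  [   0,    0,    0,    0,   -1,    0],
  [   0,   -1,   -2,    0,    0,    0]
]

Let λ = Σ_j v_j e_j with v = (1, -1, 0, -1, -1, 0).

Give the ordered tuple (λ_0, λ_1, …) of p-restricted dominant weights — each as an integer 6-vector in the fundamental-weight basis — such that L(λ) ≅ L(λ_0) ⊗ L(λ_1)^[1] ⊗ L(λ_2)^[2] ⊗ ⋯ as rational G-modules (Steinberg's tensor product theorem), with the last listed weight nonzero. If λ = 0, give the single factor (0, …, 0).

Converting to the ω-basis (c_i = row i of M dotted with v = (1, -1, 0, -1, -1, 0)):
  c_1 = (1)·(1) + (0)·(-1) + (0)·(0) + (0)·(-1) + (1)·(-1) + (-1)·(0) = 0
  c_2 = (0)·(1) + (-1)·(-1) + (-1)·(0) + (0)·(-1) + (0)·(-1) + (0)·(0) = 1
  c_3 = (0)·(1) + (0)·(-1) + (0)·(0) + (-1)·(-1) + (0)·(-1) + (2)·(0) = 1
  c_4 = (1)·(1) + (0)·(-1) + (0)·(0) + (0)·(-1) + (0)·(-1) + (0)·(0) = 1
  c_5 = (0)·(1) + (0)·(-1) + (0)·(0) + (0)·(-1) + (-1)·(-1) + (0)·(0) = 1
  c_6 = (0)·(1) + (-1)·(-1) + (-2)·(0) + (0)·(-1) + (0)·(-1) + (0)·(0) = 1
Base-2 expansion of each c_i:
  c_1 = 0
  c_2 = 1 = 1·2^0
  c_3 = 1 = 1·2^0
  c_4 = 1 = 1·2^0
  c_5 = 1 = 1·2^0
  c_6 = 1 = 1·2^0
λ_0 = (0, 1, 1, 1, 1, 1)

((0, 1, 1, 1, 1, 1),)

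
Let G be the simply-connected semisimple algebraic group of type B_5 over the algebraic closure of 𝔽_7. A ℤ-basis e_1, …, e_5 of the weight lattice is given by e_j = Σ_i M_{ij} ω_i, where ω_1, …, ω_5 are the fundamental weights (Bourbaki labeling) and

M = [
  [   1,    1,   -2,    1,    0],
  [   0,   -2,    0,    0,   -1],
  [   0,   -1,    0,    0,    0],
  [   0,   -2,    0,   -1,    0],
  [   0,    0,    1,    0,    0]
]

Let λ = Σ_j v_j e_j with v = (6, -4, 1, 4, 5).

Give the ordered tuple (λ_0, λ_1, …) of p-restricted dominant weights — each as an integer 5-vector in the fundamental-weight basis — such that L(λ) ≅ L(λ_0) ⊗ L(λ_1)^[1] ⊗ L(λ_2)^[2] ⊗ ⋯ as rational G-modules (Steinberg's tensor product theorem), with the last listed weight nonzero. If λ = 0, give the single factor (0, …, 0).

((4, 3, 4, 4, 1),)

Converting to the ω-basis (c_i = row i of M dotted with v = (6, -4, 1, 4, 5)):
  c_1 = 1*6 + 1*-4 + -2*1 + 1*4 + 0*5 = 4
  c_2 = 0*6 + -2*-4 + 0*1 + 0*4 + -1*5 = 3
  c_3 = 0*6 + -1*-4 + 0*1 + 0*4 + 0*5 = 4
  c_4 = 0*6 + -2*-4 + 0*1 + -1*4 + 0*5 = 4
  c_5 = 0*6 + 0*-4 + 1*1 + 0*4 + 0*5 = 1
Writing each c_i in base p = 7:
  c_1 = 4 = 4·7^0
  c_2 = 3 = 3·7^0
  c_3 = 4 = 4·7^0
  c_4 = 4 = 4·7^0
  c_5 = 1 = 1·7^0
p-restricted factor λ_0 = (4, 3, 4, 4, 1)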